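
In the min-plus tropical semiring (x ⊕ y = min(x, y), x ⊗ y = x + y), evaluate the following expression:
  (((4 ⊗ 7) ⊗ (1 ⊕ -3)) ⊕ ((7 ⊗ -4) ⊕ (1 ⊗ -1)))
(((4 ⊗ 7) ⊗ (1 ⊕ -3)) ⊕ ((7 ⊗ -4) ⊕ (1 ⊗ -1))) = 0

Expand innermost to outermost. Recall ⊕ takes the minimum of its arguments and ⊗ takes their sum. Working out the expression (((4 ⊗ 7) ⊗ (1 ⊕ -3)) ⊕ ((7 ⊗ -4) ⊕ (1 ⊗ -1))) gives 0.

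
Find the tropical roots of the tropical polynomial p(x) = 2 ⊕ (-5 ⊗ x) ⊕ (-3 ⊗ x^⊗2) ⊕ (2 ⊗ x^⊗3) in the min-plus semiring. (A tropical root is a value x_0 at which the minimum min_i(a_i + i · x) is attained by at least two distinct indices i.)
Roots: {-5, -2, 7}

Each tropical root is a break point of the lower envelope of the lines y = a_i + i · x (there are 4 lines, with slopes 0, 1, ..., 3). Only the lines that attain the minimum somewhere contribute to roots; other lines are dominated. Here the surviving (envelope) indices are i = 3, i = 2, i = 1, i = 0.
Intersections between consecutive envelope lines give the roots: for adjacent envelope indices i < j the intersection is x = (a_i − a_j) / (j − i). Reading off the sorted break points: {-5, -2, 7}.
Verification: at each break x_0, at least two indices attain the minimum of min_i(a_i + i · x_0).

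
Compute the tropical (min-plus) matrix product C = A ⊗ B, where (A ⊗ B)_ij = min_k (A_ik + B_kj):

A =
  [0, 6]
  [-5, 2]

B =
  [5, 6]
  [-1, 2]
A ⊗ B =
  [5, 6]
  [0, 1]

Apply the min-plus product entry-by-entry:
  C[0][0] = min over k of (A[0][0] + B[0][0] = 0 + 5 = 5, A[0][1] + B[1][0] = 6 + -1 = 5) = 5 (attained at k = 0)
  C[0][1] = min over k of (A[0][0] + B[0][1] = 0 + 6 = 6, A[0][1] + B[1][1] = 6 + 2 = 8) = 6 (attained at k = 0)
  C[1][0] = min over k of (A[1][0] + B[0][0] = -5 + 5 = 0, A[1][1] + B[1][0] = 2 + -1 = 1) = 0 (attained at k = 0)
  C[1][1] = min over k of (A[1][0] + B[0][1] = -5 + 6 = 1, A[1][1] + B[1][1] = 2 + 2 = 4) = 1 (attained at k = 0)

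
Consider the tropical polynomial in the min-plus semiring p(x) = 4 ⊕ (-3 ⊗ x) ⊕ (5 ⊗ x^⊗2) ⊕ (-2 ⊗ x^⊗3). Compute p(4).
p(4) = 1

A tropical monomial a ⊗ x^⊗i evaluates to a + i · x. Evaluating each term at x = 4:
  Term 0 contributes 4 + 0 · 4 = 4
  Term 1 contributes -3 + 1 · 4 = 1
  Term 2 contributes 5 + 2 · 4 = 13
  Term 3 contributes -2 + 3 · 4 = 10
p(4) = ⊕ of these = min[4, 1, 13, 10] = 1.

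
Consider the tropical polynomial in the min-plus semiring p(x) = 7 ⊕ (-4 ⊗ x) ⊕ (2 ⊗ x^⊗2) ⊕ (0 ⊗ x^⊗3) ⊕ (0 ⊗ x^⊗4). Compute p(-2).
p(-2) = -8

A tropical monomial a ⊗ x^⊗i evaluates to a + i · x. Evaluating each term at x = -2:
  Term 0 contributes 7 + 0 · -2 = 7
  Term 1 contributes -4 + 1 · -2 = -6
  Term 2 contributes 2 + 2 · -2 = -2
  Term 3 contributes 0 + 3 · -2 = -6
  Term 4 contributes 0 + 4 · -2 = -8
p(-2) = ⊕ of these = min[7, -6, -2, -6, -8] = -8.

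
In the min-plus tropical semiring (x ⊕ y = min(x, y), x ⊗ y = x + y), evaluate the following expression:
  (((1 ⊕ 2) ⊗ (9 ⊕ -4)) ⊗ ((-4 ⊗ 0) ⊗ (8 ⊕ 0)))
(((1 ⊕ 2) ⊗ (9 ⊕ -4)) ⊗ ((-4 ⊗ 0) ⊗ (8 ⊕ 0))) = -7

Expand innermost to outermost. Recall ⊕ takes the minimum of its arguments and ⊗ takes their sum. Working out the expression (((1 ⊕ 2) ⊗ (9 ⊕ -4)) ⊗ ((-4 ⊗ 0) ⊗ (8 ⊕ 0))) gives -7.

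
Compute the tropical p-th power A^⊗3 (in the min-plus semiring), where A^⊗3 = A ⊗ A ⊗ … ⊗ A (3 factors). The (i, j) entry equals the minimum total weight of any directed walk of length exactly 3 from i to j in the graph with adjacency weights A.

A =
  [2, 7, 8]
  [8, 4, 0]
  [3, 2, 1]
A^⊗3 =
  [6, 9, 8]
  [4, 3, 2]
  [5, 4, 3]

Each entry (A^⊗3)_ij equals the minimum over all length-3 walks i = v_0 → v_1 → … → v_3 = j of Σ_t A[v_t][v_{t+1}]. For example, for (i, j) = (0, 2) we minimise over 9 possible intermediate vertex sequences; the minimum is 8, attained along the walk 0 → 1 → 2 → 2.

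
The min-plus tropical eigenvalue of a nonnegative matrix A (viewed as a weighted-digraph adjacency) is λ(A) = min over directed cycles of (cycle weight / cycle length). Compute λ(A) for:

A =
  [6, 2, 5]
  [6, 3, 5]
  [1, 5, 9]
λ(A) = 8/3

Enumerate directed cycles and compute their means (weight / length). Sample:
  cycle 0 → 0: weight = 6, length = 1, mean = 6/1 ≈ 6.000
  cycle 1 → 1: weight = 3, length = 1, mean = 3/1 ≈ 3.000
  cycle 2 → 2: weight = 9, length = 1, mean = 9/1 ≈ 9.000
  cycle 0 → 1 → 0: weight = 8, length = 2, mean = 8/2 ≈ 4.000
  cycle 0 → 2 → 0: weight = 6, length = 2, mean = 6/2 ≈ 3.000
  cycle 1 → 0 → 1: weight = 8, length = 2, mean = 8/2 ≈ 4.000
Minimum mean = 2.667, attained e.g. along the cycle 0 → 1 → 2 → 0 with weight 8 and length 3. So λ(A) = 8/3 = 8/3.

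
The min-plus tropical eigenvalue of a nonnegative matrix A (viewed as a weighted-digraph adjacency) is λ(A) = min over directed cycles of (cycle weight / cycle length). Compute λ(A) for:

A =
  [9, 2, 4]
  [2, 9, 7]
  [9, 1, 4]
λ(A) = 2

Enumerate directed cycles and compute their means (weight / length). Sample:
  cycle 0 → 0: weight = 9, length = 1, mean = 9/1 ≈ 9.000
  cycle 1 → 1: weight = 9, length = 1, mean = 9/1 ≈ 9.000
  cycle 2 → 2: weight = 4, length = 1, mean = 4/1 ≈ 4.000
  cycle 0 → 1 → 0: weight = 4, length = 2, mean = 4/2 ≈ 2.000
  cycle 0 → 2 → 0: weight = 13, length = 2, mean = 13/2 ≈ 6.500
  cycle 1 → 0 → 1: weight = 4, length = 2, mean = 4/2 ≈ 2.000
Minimum mean = 2.000, attained e.g. along the cycle 0 → 1 → 0 with weight 4 and length 2. So λ(A) = 4/2 = 2.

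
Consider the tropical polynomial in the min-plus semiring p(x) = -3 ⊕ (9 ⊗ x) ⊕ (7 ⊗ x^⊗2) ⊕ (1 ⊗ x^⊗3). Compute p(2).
p(2) = -3

A tropical monomial a ⊗ x^⊗i evaluates to a + i · x. Evaluating each term at x = 2:
  Term 0 contributes -3 + 0 · 2 = -3
  Term 1 contributes 9 + 1 · 2 = 11
  Term 2 contributes 7 + 2 · 2 = 11
  Term 3 contributes 1 + 3 · 2 = 7
p(2) = ⊕ of these = min[-3, 11, 11, 7] = -3.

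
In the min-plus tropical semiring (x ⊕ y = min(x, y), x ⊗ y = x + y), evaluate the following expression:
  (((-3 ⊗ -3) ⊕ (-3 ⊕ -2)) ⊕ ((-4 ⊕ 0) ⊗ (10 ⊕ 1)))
(((-3 ⊗ -3) ⊕ (-3 ⊕ -2)) ⊕ ((-4 ⊕ 0) ⊗ (10 ⊕ 1))) = -6

Expand innermost to outermost. Recall ⊕ takes the minimum of its arguments and ⊗ takes their sum. Working out the expression (((-3 ⊗ -3) ⊕ (-3 ⊕ -2)) ⊕ ((-4 ⊕ 0) ⊗ (10 ⊕ 1))) gives -6.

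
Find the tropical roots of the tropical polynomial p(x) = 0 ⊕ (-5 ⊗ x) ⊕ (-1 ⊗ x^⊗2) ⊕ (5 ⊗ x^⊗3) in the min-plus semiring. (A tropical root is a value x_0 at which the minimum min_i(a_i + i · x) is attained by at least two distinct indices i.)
Roots: {-6, -4, 5}

Each tropical root is a break point of the lower envelope of the lines y = a_i + i · x (there are 4 lines, with slopes 0, 1, ..., 3). Only the lines that attain the minimum somewhere contribute to roots; other lines are dominated. Here the surviving (envelope) indices are i = 3, i = 2, i = 1, i = 0.
Intersections between consecutive envelope lines give the roots: for adjacent envelope indices i < j the intersection is x = (a_i − a_j) / (j − i). Reading off the sorted break points: {-6, -4, 5}.
Verification: at each break x_0, at least two indices attain the minimum of min_i(a_i + i · x_0).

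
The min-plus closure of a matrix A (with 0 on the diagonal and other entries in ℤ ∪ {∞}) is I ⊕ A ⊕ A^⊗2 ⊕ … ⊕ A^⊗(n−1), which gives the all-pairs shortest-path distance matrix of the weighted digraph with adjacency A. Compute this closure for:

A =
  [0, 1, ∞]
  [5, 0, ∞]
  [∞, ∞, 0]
Closure =
  [0, 1, ∞]
  [5, 0, ∞]
  [∞, ∞, 0]

This is the Floyd-Warshall all-pairs shortest-path computation. For each intermediate vertex k = 0, 1, …, 2, update dist[i][j] ← min(dist[i][j], dist[i][k] + dist[k][j]). The final matrix gives, for each (i, j), the minimum total weight of any directed path from i to j (possibly empty when i = j).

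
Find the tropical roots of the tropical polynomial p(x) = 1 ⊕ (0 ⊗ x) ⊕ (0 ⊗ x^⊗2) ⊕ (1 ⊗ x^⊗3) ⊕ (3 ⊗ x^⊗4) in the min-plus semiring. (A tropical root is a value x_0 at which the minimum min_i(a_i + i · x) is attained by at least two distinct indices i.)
Roots: {-2, -1, 0, 1}

Each tropical root is a break point of the lower envelope of the lines y = a_i + i · x (there are 5 lines, with slopes 0, 1, ..., 4). Only the lines that attain the minimum somewhere contribute to roots; other lines are dominated. Here the surviving (envelope) indices are i = 4, i = 3, i = 2, i = 1, i = 0.
Intersections between consecutive envelope lines give the roots: for adjacent envelope indices i < j the intersection is x = (a_i − a_j) / (j − i). Reading off the sorted break points: {-2, -1, 0, 1}.
Verification: at each break x_0, at least two indices attain the minimum of min_i(a_i + i · x_0).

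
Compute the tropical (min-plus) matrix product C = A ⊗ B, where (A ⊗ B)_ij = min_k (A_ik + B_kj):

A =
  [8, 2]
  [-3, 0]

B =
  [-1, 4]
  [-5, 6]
A ⊗ B =
  [-3, 8]
  [-5, 1]

Apply the min-plus product entry-by-entry:
  C[0][0] = min over k of (A[0][0] + B[0][0] = 8 + -1 = 7, A[0][1] + B[1][0] = 2 + -5 = -3) = -3 (attained at k = 1)
  C[0][1] = min over k of (A[0][0] + B[0][1] = 8 + 4 = 12, A[0][1] + B[1][1] = 2 + 6 = 8) = 8 (attained at k = 1)
  C[1][0] = min over k of (A[1][0] + B[0][0] = -3 + -1 = -4, A[1][1] + B[1][0] = 0 + -5 = -5) = -5 (attained at k = 1)
  C[1][1] = min over k of (A[1][0] + B[0][1] = -3 + 4 = 1, A[1][1] + B[1][1] = 0 + 6 = 6) = 1 (attained at k = 0)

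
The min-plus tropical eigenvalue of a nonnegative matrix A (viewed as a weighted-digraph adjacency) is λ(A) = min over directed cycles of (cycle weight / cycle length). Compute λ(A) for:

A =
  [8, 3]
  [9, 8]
λ(A) = 6

Enumerate directed cycles and compute their means (weight / length). Sample:
  cycle 0 → 0: weight = 8, length = 1, mean = 8/1 ≈ 8.000
  cycle 1 → 1: weight = 8, length = 1, mean = 8/1 ≈ 8.000
  cycle 0 → 1 → 0: weight = 12, length = 2, mean = 12/2 ≈ 6.000
  cycle 1 → 0 → 1: weight = 12, length = 2, mean = 12/2 ≈ 6.000
Minimum mean = 6.000, attained e.g. along the cycle 0 → 1 → 0 with weight 12 and length 2. So λ(A) = 12/2 = 6.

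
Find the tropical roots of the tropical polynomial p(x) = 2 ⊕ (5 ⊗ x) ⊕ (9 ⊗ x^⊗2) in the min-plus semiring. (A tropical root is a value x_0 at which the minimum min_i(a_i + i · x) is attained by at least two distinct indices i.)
Roots: {-4, -3}

Each tropical root is a break point of the lower envelope of the lines y = a_i + i · x (there are 3 lines, with slopes 0, 1, ..., 2). Only the lines that attain the minimum somewhere contribute to roots; other lines are dominated. Here the surviving (envelope) indices are i = 2, i = 1, i = 0.
Intersections between consecutive envelope lines give the roots: for adjacent envelope indices i < j the intersection is x = (a_i − a_j) / (j − i). Reading off the sorted break points: {-4, -3}.
Verification: at each break x_0, at least two indices attain the minimum of min_i(a_i + i · x_0).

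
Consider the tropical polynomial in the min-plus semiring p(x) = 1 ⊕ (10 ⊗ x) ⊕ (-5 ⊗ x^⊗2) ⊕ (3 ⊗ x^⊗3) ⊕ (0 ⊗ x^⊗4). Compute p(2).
p(2) = -1

A tropical monomial a ⊗ x^⊗i evaluates to a + i · x. Evaluating each term at x = 2:
  Term 0 contributes 1 + 0 · 2 = 1
  Term 1 contributes 10 + 1 · 2 = 12
  Term 2 contributes -5 + 2 · 2 = -1
  Term 3 contributes 3 + 3 · 2 = 9
  Term 4 contributes 0 + 4 · 2 = 8
p(2) = ⊕ of these = min[1, 12, -1, 9, 8] = -1.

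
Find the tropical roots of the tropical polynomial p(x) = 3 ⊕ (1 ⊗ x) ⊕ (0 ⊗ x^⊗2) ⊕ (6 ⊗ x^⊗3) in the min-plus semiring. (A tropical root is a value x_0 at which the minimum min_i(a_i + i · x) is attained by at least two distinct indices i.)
Roots: {-6, 1, 2}

Each tropical root is a break point of the lower envelope of the lines y = a_i + i · x (there are 4 lines, with slopes 0, 1, ..., 3). Only the lines that attain the minimum somewhere contribute to roots; other lines are dominated. Here the surviving (envelope) indices are i = 3, i = 2, i = 1, i = 0.
Intersections between consecutive envelope lines give the roots: for adjacent envelope indices i < j the intersection is x = (a_i − a_j) / (j − i). Reading off the sorted break points: {-6, 1, 2}.
Verification: at each break x_0, at least two indices attain the minimum of min_i(a_i + i · x_0).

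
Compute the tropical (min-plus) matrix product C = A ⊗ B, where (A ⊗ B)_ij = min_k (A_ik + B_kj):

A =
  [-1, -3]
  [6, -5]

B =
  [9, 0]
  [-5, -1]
A ⊗ B =
  [-8, -4]
  [-10, -6]

Apply the min-plus product entry-by-entry:
  C[0][0] = min over k of (A[0][0] + B[0][0] = -1 + 9 = 8, A[0][1] + B[1][0] = -3 + -5 = -8) = -8 (attained at k = 1)
  C[0][1] = min over k of (A[0][0] + B[0][1] = -1 + 0 = -1, A[0][1] + B[1][1] = -3 + -1 = -4) = -4 (attained at k = 1)
  C[1][0] = min over k of (A[1][0] + B[0][0] = 6 + 9 = 15, A[1][1] + B[1][0] = -5 + -5 = -10) = -10 (attained at k = 1)
  C[1][1] = min over k of (A[1][0] + B[0][1] = 6 + 0 = 6, A[1][1] + B[1][1] = -5 + -1 = -6) = -6 (attained at k = 1)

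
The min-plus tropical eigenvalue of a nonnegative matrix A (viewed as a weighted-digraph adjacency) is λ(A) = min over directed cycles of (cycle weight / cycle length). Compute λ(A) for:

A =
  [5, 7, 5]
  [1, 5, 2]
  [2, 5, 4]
λ(A) = 7/2

Enumerate directed cycles and compute their means (weight / length). Sample:
  cycle 0 → 0: weight = 5, length = 1, mean = 5/1 ≈ 5.000
  cycle 1 → 1: weight = 5, length = 1, mean = 5/1 ≈ 5.000
  cycle 2 → 2: weight = 4, length = 1, mean = 4/1 ≈ 4.000
  cycle 0 → 1 → 0: weight = 8, length = 2, mean = 8/2 ≈ 4.000
  cycle 0 → 2 → 0: weight = 7, length = 2, mean = 7/2 ≈ 3.500
  cycle 1 → 0 → 1: weight = 8, length = 2, mean = 8/2 ≈ 4.000
Minimum mean = 3.500, attained e.g. along the cycle 0 → 2 → 0 with weight 7 and length 2. So λ(A) = 7/2 = 7/2.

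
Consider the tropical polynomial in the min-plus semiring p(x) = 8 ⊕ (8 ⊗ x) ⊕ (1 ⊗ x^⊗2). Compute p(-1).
p(-1) = -1

A tropical monomial a ⊗ x^⊗i evaluates to a + i · x. Evaluating each term at x = -1:
  Term 0 contributes 8 + 0 · -1 = 8
  Term 1 contributes 8 + 1 · -1 = 7
  Term 2 contributes 1 + 2 · -1 = -1
p(-1) = ⊕ of these = min[8, 7, -1] = -1.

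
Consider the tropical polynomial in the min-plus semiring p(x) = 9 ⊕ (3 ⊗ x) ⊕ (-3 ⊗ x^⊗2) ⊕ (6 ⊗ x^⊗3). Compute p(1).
p(1) = -1

A tropical monomial a ⊗ x^⊗i evaluates to a + i · x. Evaluating each term at x = 1:
  Term 0 contributes 9 + 0 · 1 = 9
  Term 1 contributes 3 + 1 · 1 = 4
  Term 2 contributes -3 + 2 · 1 = -1
  Term 3 contributes 6 + 3 · 1 = 9
p(1) = ⊕ of these = min[9, 4, -1, 9] = -1.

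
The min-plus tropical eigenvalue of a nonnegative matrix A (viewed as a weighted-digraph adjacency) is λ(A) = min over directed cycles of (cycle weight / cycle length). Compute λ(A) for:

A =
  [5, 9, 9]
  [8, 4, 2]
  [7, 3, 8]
λ(A) = 5/2

Enumerate directed cycles and compute their means (weight / length). Sample:
  cycle 0 → 0: weight = 5, length = 1, mean = 5/1 ≈ 5.000
  cycle 1 → 1: weight = 4, length = 1, mean = 4/1 ≈ 4.000
  cycle 2 → 2: weight = 8, length = 1, mean = 8/1 ≈ 8.000
  cycle 0 → 1 → 0: weight = 17, length = 2, mean = 17/2 ≈ 8.500
  cycle 0 → 2 → 0: weight = 16, length = 2, mean = 16/2 ≈ 8.000
  cycle 1 → 0 → 1: weight = 17, length = 2, mean = 17/2 ≈ 8.500
Minimum mean = 2.500, attained e.g. along the cycle 1 → 2 → 1 with weight 5 and length 2. So λ(A) = 5/2 = 5/2.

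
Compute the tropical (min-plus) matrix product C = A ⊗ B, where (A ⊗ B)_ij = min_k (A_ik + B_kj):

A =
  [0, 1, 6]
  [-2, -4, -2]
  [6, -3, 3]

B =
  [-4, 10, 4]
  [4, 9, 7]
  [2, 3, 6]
A ⊗ B =
  [-4, 9, 4]
  [-6, 1, 2]
  [1, 6, 4]

Apply the min-plus product entry-by-entry:
  C[0][0] = min over k of (A[0][0] + B[0][0] = 0 + -4 = -4, A[0][1] + B[1][0] = 1 + 4 = 5, A[0][2] + B[2][0] = 6 + 2 = 8) = -4 (attained at k = 0)
  C[0][1] = min over k of (A[0][0] + B[0][1] = 0 + 10 = 10, A[0][1] + B[1][1] = 1 + 9 = 10, A[0][2] + B[2][1] = 6 + 3 = 9) = 9 (attained at k = 2)
  C[0][2] = min over k of (A[0][0] + B[0][2] = 0 + 4 = 4, A[0][1] + B[1][2] = 1 + 7 = 8, A[0][2] + B[2][2] = 6 + 6 = 12) = 4 (attained at k = 0)
  C[1][0] = min over k of (A[1][0] + B[0][0] = -2 + -4 = -6, A[1][1] + B[1][0] = -4 + 4 = 0, A[1][2] + B[2][0] = -2 + 2 = 0) = -6 (attained at k = 0)
  C[1][1] = min over k of (A[1][0] + B[0][1] = -2 + 10 = 8, A[1][1] + B[1][1] = -4 + 9 = 5, A[1][2] + B[2][1] = -2 + 3 = 1) = 1 (attained at k = 2)
  C[1][2] = min over k of (A[1][0] + B[0][2] = -2 + 4 = 2, A[1][1] + B[1][2] = -4 + 7 = 3, A[1][2] + B[2][2] = -2 + 6 = 4) = 2 (attained at k = 0)
  C[2][0] = min over k of (A[2][0] + B[0][0] = 6 + -4 = 2, A[2][1] + B[1][0] = -3 + 4 = 1, A[2][2] + B[2][0] = 3 + 2 = 5) = 1 (attained at k = 1)
  C[2][1] = min over k of (A[2][0] + B[0][1] = 6 + 10 = 16, A[2][1] + B[1][1] = -3 + 9 = 6, A[2][2] + B[2][1] = 3 + 3 = 6) = 6 (attained at k = 1)
  C[2][2] = min over k of (A[2][0] + B[0][2] = 6 + 4 = 10, A[2][1] + B[1][2] = -3 + 7 = 4, A[2][2] + B[2][2] = 3 + 6 = 9) = 4 (attained at k = 1)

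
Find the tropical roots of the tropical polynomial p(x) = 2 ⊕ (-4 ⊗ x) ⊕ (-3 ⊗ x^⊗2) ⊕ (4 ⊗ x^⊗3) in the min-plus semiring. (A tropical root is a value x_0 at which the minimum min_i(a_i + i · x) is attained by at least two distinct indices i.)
Roots: {-7, -1, 6}

Each tropical root is a break point of the lower envelope of the lines y = a_i + i · x (there are 4 lines, with slopes 0, 1, ..., 3). Only the lines that attain the minimum somewhere contribute to roots; other lines are dominated. Here the surviving (envelope) indices are i = 3, i = 2, i = 1, i = 0.
Intersections between consecutive envelope lines give the roots: for adjacent envelope indices i < j the intersection is x = (a_i − a_j) / (j − i). Reading off the sorted break points: {-7, -1, 6}.
Verification: at each break x_0, at least two indices attain the minimum of min_i(a_i + i · x_0).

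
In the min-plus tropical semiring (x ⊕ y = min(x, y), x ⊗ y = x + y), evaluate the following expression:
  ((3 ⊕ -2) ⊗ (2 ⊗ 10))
((3 ⊕ -2) ⊗ (2 ⊗ 10)) = 10

Expand innermost to outermost. Recall ⊕ takes the minimum of its arguments and ⊗ takes their sum. Working out the expression ((3 ⊕ -2) ⊗ (2 ⊗ 10)) gives 10.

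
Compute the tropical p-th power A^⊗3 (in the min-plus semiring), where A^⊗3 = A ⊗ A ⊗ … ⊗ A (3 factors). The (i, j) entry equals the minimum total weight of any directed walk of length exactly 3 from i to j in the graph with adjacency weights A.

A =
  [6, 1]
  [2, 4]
A^⊗3 =
  [7, 4]
  [5, 7]

Each entry (A^⊗3)_ij equals the minimum over all length-3 walks i = v_0 → v_1 → … → v_3 = j of Σ_t A[v_t][v_{t+1}]. For example, for (i, j) = (0, 1) we minimise over 4 possible intermediate vertex sequences; the minimum is 4, attained along the walk 0 → 1 → 0 → 1.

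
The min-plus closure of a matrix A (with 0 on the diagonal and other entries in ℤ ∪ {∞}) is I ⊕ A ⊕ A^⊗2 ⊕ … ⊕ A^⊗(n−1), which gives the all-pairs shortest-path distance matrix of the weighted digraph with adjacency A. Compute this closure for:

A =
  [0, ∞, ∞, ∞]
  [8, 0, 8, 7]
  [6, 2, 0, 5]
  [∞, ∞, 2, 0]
Closure =
  [0, ∞, ∞, ∞]
  [8, 0, 8, 7]
  [6, 2, 0, 5]
  [8, 4, 2, 0]

This is the Floyd-Warshall all-pairs shortest-path computation. For each intermediate vertex k = 0, 1, …, 3, update dist[i][j] ← min(dist[i][j], dist[i][k] + dist[k][j]). The final matrix gives, for each (i, j), the minimum total weight of any directed path from i to j (possibly empty when i = j).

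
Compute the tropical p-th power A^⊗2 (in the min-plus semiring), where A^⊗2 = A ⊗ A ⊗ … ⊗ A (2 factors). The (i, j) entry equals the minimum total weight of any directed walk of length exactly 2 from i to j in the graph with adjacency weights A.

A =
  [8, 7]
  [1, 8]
A^⊗2 =
  [8, 15]
  [9, 8]

Each entry (A^⊗2)_ij equals the minimum over all length-2 walks i = v_0 → v_1 → … → v_2 = j of Σ_t A[v_t][v_{t+1}]. For example, for (i, j) = (0, 1) we minimise over 2 possible intermediate vertex sequences; the minimum is 15, attained along the walk 0 → 0 → 1.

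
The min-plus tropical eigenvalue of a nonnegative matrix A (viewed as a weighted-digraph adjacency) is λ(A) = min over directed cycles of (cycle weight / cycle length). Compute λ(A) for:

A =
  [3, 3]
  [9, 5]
λ(A) = 3

Enumerate directed cycles and compute their means (weight / length). Sample:
  cycle 0 → 0: weight = 3, length = 1, mean = 3/1 ≈ 3.000
  cycle 1 → 1: weight = 5, length = 1, mean = 5/1 ≈ 5.000
  cycle 0 → 1 → 0: weight = 12, length = 2, mean = 12/2 ≈ 6.000
  cycle 1 → 0 → 1: weight = 12, length = 2, mean = 12/2 ≈ 6.000
Minimum mean = 3.000, attained e.g. along the cycle 0 → 0 with weight 3 and length 1. So λ(A) = 3/1 = 3.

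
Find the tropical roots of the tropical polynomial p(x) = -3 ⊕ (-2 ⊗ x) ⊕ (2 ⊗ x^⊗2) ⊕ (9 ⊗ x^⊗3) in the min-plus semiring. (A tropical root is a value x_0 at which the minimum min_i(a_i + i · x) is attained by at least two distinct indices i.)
Roots: {-7, -4, -1}

Each tropical root is a break point of the lower envelope of the lines y = a_i + i · x (there are 4 lines, with slopes 0, 1, ..., 3). Only the lines that attain the minimum somewhere contribute to roots; other lines are dominated. Here the surviving (envelope) indices are i = 3, i = 2, i = 1, i = 0.
Intersections between consecutive envelope lines give the roots: for adjacent envelope indices i < j the intersection is x = (a_i − a_j) / (j − i). Reading off the sorted break points: {-7, -4, -1}.
Verification: at each break x_0, at least two indices attain the minimum of min_i(a_i + i · x_0).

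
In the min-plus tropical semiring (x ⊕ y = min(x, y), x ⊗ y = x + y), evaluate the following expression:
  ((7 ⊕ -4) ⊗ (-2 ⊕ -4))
((7 ⊕ -4) ⊗ (-2 ⊕ -4)) = -8

Expand innermost to outermost. Recall ⊕ takes the minimum of its arguments and ⊗ takes their sum. Working out the expression ((7 ⊕ -4) ⊗ (-2 ⊕ -4)) gives -8.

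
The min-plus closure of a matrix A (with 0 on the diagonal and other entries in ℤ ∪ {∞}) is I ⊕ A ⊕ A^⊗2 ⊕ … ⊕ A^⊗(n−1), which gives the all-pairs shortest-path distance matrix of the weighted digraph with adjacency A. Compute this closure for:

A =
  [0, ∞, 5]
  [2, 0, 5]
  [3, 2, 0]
Closure =
  [0, 7, 5]
  [2, 0, 5]
  [3, 2, 0]

This is the Floyd-Warshall all-pairs shortest-path computation. For each intermediate vertex k = 0, 1, …, 2, update dist[i][j] ← min(dist[i][j], dist[i][k] + dist[k][j]). The final matrix gives, for each (i, j), the minimum total weight of any directed path from i to j (possibly empty when i = j).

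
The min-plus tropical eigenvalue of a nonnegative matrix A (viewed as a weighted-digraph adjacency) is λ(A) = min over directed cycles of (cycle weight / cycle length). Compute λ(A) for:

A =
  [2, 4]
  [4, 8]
λ(A) = 2

Enumerate directed cycles and compute their means (weight / length). Sample:
  cycle 0 → 0: weight = 2, length = 1, mean = 2/1 ≈ 2.000
  cycle 1 → 1: weight = 8, length = 1, mean = 8/1 ≈ 8.000
  cycle 0 → 1 → 0: weight = 8, length = 2, mean = 8/2 ≈ 4.000
  cycle 1 → 0 → 1: weight = 8, length = 2, mean = 8/2 ≈ 4.000
Minimum mean = 2.000, attained e.g. along the cycle 0 → 0 with weight 2 and length 1. So λ(A) = 2/1 = 2.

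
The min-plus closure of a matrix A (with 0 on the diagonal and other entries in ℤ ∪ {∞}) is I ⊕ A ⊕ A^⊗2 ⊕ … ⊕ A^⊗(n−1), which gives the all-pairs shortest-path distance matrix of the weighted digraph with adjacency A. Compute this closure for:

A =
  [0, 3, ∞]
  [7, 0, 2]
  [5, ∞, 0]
Closure =
  [0, 3, 5]
  [7, 0, 2]
  [5, 8, 0]

This is the Floyd-Warshall all-pairs shortest-path computation. For each intermediate vertex k = 0, 1, …, 2, update dist[i][j] ← min(dist[i][j], dist[i][k] + dist[k][j]). The final matrix gives, for each (i, j), the minimum total weight of any directed path from i to j (possibly empty when i = j).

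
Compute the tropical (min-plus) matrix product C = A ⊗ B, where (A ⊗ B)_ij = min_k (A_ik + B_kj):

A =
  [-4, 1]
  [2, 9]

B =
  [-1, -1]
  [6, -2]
A ⊗ B =
  [-5, -5]
  [1, 1]

Apply the min-plus product entry-by-entry:
  C[0][0] = min over k of (A[0][0] + B[0][0] = -4 + -1 = -5, A[0][1] + B[1][0] = 1 + 6 = 7) = -5 (attained at k = 0)
  C[0][1] = min over k of (A[0][0] + B[0][1] = -4 + -1 = -5, A[0][1] + B[1][1] = 1 + -2 = -1) = -5 (attained at k = 0)
  C[1][0] = min over k of (A[1][0] + B[0][0] = 2 + -1 = 1, A[1][1] + B[1][0] = 9 + 6 = 15) = 1 (attained at k = 0)
  C[1][1] = min over k of (A[1][0] + B[0][1] = 2 + -1 = 1, A[1][1] + B[1][1] = 9 + -2 = 7) = 1 (attained at k = 0)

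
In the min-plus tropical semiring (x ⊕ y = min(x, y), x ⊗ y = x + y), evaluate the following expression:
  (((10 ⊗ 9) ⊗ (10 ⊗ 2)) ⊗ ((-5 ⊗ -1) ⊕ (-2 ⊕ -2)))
(((10 ⊗ 9) ⊗ (10 ⊗ 2)) ⊗ ((-5 ⊗ -1) ⊕ (-2 ⊕ -2))) = 25

Expand innermost to outermost. Recall ⊕ takes the minimum of its arguments and ⊗ takes their sum. Working out the expression (((10 ⊗ 9) ⊗ (10 ⊗ 2)) ⊗ ((-5 ⊗ -1) ⊕ (-2 ⊕ -2))) gives 25.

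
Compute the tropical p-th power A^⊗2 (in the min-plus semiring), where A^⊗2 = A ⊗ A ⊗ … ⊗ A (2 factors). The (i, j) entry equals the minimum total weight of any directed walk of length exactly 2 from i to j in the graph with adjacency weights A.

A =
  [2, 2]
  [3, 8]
A^⊗2 =
  [4, 4]
  [5, 5]

Each entry (A^⊗2)_ij equals the minimum over all length-2 walks i = v_0 → v_1 → … → v_2 = j of Σ_t A[v_t][v_{t+1}]. For example, for (i, j) = (0, 1) we minimise over 2 possible intermediate vertex sequences; the minimum is 4, attained along the walk 0 → 0 → 1.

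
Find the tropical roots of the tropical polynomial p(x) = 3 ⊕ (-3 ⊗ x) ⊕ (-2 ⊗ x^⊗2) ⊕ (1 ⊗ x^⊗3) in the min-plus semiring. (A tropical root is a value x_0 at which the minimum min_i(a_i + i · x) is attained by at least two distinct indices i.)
Roots: {-3, -1, 6}

Each tropical root is a break point of the lower envelope of the lines y = a_i + i · x (there are 4 lines, with slopes 0, 1, ..., 3). Only the lines that attain the minimum somewhere contribute to roots; other lines are dominated. Here the surviving (envelope) indices are i = 3, i = 2, i = 1, i = 0.
Intersections between consecutive envelope lines give the roots: for adjacent envelope indices i < j the intersection is x = (a_i − a_j) / (j − i). Reading off the sorted break points: {-3, -1, 6}.
Verification: at each break x_0, at least two indices attain the minimum of min_i(a_i + i · x_0).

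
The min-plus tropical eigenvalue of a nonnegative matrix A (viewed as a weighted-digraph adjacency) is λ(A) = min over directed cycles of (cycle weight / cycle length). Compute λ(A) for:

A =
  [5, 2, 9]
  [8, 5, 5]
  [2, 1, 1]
λ(A) = 1

Enumerate directed cycles and compute their means (weight / length). Sample:
  cycle 0 → 0: weight = 5, length = 1, mean = 5/1 ≈ 5.000
  cycle 1 → 1: weight = 5, length = 1, mean = 5/1 ≈ 5.000
  cycle 2 → 2: weight = 1, length = 1, mean = 1/1 ≈ 1.000
  cycle 0 → 1 → 0: weight = 10, length = 2, mean = 10/2 ≈ 5.000
  cycle 0 → 2 → 0: weight = 11, length = 2, mean = 11/2 ≈ 5.500
  cycle 1 → 0 → 1: weight = 10, length = 2, mean = 10/2 ≈ 5.000
Minimum mean = 1.000, attained e.g. along the cycle 2 → 2 with weight 1 and length 1. So λ(A) = 1/1 = 1.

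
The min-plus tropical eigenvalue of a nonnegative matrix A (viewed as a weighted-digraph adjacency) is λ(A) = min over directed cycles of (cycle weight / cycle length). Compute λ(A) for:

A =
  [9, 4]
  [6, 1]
λ(A) = 1

Enumerate directed cycles and compute their means (weight / length). Sample:
  cycle 0 → 0: weight = 9, length = 1, mean = 9/1 ≈ 9.000
  cycle 1 → 1: weight = 1, length = 1, mean = 1/1 ≈ 1.000
  cycle 0 → 1 → 0: weight = 10, length = 2, mean = 10/2 ≈ 5.000
  cycle 1 → 0 → 1: weight = 10, length = 2, mean = 10/2 ≈ 5.000
Minimum mean = 1.000, attained e.g. along the cycle 1 → 1 with weight 1 and length 1. So λ(A) = 1/1 = 1.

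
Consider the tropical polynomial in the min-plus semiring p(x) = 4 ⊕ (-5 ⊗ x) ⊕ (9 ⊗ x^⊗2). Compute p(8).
p(8) = 3

A tropical monomial a ⊗ x^⊗i evaluates to a + i · x. Evaluating each term at x = 8:
  Term 0 contributes 4 + 0 · 8 = 4
  Term 1 contributes -5 + 1 · 8 = 3
  Term 2 contributes 9 + 2 · 8 = 25
p(8) = ⊕ of these = min[4, 3, 25] = 3.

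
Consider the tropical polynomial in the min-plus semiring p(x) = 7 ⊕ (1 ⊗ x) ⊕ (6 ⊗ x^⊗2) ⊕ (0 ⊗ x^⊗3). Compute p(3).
p(3) = 4

A tropical monomial a ⊗ x^⊗i evaluates to a + i · x. Evaluating each term at x = 3:
  Term 0 contributes 7 + 0 · 3 = 7
  Term 1 contributes 1 + 1 · 3 = 4
  Term 2 contributes 6 + 2 · 3 = 12
  Term 3 contributes 0 + 3 · 3 = 9
p(3) = ⊕ of these = min[7, 4, 12, 9] = 4.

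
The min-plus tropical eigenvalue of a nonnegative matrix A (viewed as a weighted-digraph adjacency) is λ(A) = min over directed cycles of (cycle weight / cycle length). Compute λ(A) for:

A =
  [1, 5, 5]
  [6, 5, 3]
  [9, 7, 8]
λ(A) = 1

Enumerate directed cycles and compute their means (weight / length). Sample:
  cycle 0 → 0: weight = 1, length = 1, mean = 1/1 ≈ 1.000
  cycle 1 → 1: weight = 5, length = 1, mean = 5/1 ≈ 5.000
  cycle 2 → 2: weight = 8, length = 1, mean = 8/1 ≈ 8.000
  cycle 0 → 1 → 0: weight = 11, length = 2, mean = 11/2 ≈ 5.500
  cycle 0 → 2 → 0: weight = 14, length = 2, mean = 14/2 ≈ 7.000
  cycle 1 → 0 → 1: weight = 11, length = 2, mean = 11/2 ≈ 5.500
Minimum mean = 1.000, attained e.g. along the cycle 0 → 0 with weight 1 and length 1. So λ(A) = 1/1 = 1.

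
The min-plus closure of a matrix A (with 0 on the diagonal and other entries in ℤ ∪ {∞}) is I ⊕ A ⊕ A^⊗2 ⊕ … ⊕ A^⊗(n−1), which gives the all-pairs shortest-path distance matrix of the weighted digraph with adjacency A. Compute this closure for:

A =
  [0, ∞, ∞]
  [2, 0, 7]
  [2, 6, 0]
Closure =
  [0, ∞, ∞]
  [2, 0, 7]
  [2, 6, 0]

This is the Floyd-Warshall all-pairs shortest-path computation. For each intermediate vertex k = 0, 1, …, 2, update dist[i][j] ← min(dist[i][j], dist[i][k] + dist[k][j]). The final matrix gives, for each (i, j), the minimum total weight of any directed path from i to j (possibly empty when i = j).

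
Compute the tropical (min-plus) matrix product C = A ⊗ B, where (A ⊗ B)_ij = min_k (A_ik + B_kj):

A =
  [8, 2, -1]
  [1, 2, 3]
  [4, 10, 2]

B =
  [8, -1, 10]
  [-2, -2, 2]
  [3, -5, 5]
A ⊗ B =
  [0, -6, 4]
  [0, -2, 4]
  [5, -3, 7]

Apply the min-plus product entry-by-entry:
  C[0][0] = min over k of (A[0][0] + B[0][0] = 8 + 8 = 16, A[0][1] + B[1][0] = 2 + -2 = 0, A[0][2] + B[2][0] = -1 + 3 = 2) = 0 (attained at k = 1)
  C[0][1] = min over k of (A[0][0] + B[0][1] = 8 + -1 = 7, A[0][1] + B[1][1] = 2 + -2 = 0, A[0][2] + B[2][1] = -1 + -5 = -6) = -6 (attained at k = 2)
  C[0][2] = min over k of (A[0][0] + B[0][2] = 8 + 10 = 18, A[0][1] + B[1][2] = 2 + 2 = 4, A[0][2] + B[2][2] = -1 + 5 = 4) = 4 (attained at k = 1)
  C[1][0] = min over k of (A[1][0] + B[0][0] = 1 + 8 = 9, A[1][1] + B[1][0] = 2 + -2 = 0, A[1][2] + B[2][0] = 3 + 3 = 6) = 0 (attained at k = 1)
  C[1][1] = min over k of (A[1][0] + B[0][1] = 1 + -1 = 0, A[1][1] + B[1][1] = 2 + -2 = 0, A[1][2] + B[2][1] = 3 + -5 = -2) = -2 (attained at k = 2)
  C[1][2] = min over k of (A[1][0] + B[0][2] = 1 + 10 = 11, A[1][1] + B[1][2] = 2 + 2 = 4, A[1][2] + B[2][2] = 3 + 5 = 8) = 4 (attained at k = 1)
  C[2][0] = min over k of (A[2][0] + B[0][0] = 4 + 8 = 12, A[2][1] + B[1][0] = 10 + -2 = 8, A[2][2] + B[2][0] = 2 + 3 = 5) = 5 (attained at k = 2)
  C[2][1] = min over k of (A[2][0] + B[0][1] = 4 + -1 = 3, A[2][1] + B[1][1] = 10 + -2 = 8, A[2][2] + B[2][1] = 2 + -5 = -3) = -3 (attained at k = 2)
  C[2][2] = min over k of (A[2][0] + B[0][2] = 4 + 10 = 14, A[2][1] + B[1][2] = 10 + 2 = 12, A[2][2] + B[2][2] = 2 + 5 = 7) = 7 (attained at k = 2)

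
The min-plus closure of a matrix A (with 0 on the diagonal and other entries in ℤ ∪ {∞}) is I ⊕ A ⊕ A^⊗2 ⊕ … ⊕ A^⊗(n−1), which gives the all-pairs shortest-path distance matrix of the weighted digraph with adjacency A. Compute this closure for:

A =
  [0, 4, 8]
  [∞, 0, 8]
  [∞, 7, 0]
Closure =
  [0, 4, 8]
  [∞, 0, 8]
  [∞, 7, 0]

This is the Floyd-Warshall all-pairs shortest-path computation. For each intermediate vertex k = 0, 1, …, 2, update dist[i][j] ← min(dist[i][j], dist[i][k] + dist[k][j]). The final matrix gives, for each (i, j), the minimum total weight of any directed path from i to j (possibly empty when i = j).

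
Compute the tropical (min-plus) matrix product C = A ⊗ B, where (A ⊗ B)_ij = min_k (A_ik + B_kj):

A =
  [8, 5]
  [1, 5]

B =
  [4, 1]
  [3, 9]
A ⊗ B =
  [8, 9]
  [5, 2]

Apply the min-plus product entry-by-entry:
  C[0][0] = min over k of (A[0][0] + B[0][0] = 8 + 4 = 12, A[0][1] + B[1][0] = 5 + 3 = 8) = 8 (attained at k = 1)
  C[0][1] = min over k of (A[0][0] + B[0][1] = 8 + 1 = 9, A[0][1] + B[1][1] = 5 + 9 = 14) = 9 (attained at k = 0)
  C[1][0] = min over k of (A[1][0] + B[0][0] = 1 + 4 = 5, A[1][1] + B[1][0] = 5 + 3 = 8) = 5 (attained at k = 0)
  C[1][1] = min over k of (A[1][0] + B[0][1] = 1 + 1 = 2, A[1][1] + B[1][1] = 5 + 9 = 14) = 2 (attained at k = 0)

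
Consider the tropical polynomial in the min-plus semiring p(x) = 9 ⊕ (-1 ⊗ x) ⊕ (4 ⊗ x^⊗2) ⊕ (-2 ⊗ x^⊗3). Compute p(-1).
p(-1) = -5

A tropical monomial a ⊗ x^⊗i evaluates to a + i · x. Evaluating each term at x = -1:
  Term 0 contributes 9 + 0 · -1 = 9
  Term 1 contributes -1 + 1 · -1 = -2
  Term 2 contributes 4 + 2 · -1 = 2
  Term 3 contributes -2 + 3 · -1 = -5
p(-1) = ⊕ of these = min[9, -2, 2, -5] = -5.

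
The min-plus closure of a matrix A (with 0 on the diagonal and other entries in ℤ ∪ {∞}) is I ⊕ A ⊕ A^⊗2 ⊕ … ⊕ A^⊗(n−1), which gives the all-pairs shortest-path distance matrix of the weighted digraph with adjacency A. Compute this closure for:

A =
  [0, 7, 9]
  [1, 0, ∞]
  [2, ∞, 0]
Closure =
  [0, 7, 9]
  [1, 0, 10]
  [2, 9, 0]

This is the Floyd-Warshall all-pairs shortest-path computation. For each intermediate vertex k = 0, 1, …, 2, update dist[i][j] ← min(dist[i][j], dist[i][k] + dist[k][j]). The final matrix gives, for each (i, j), the minimum total weight of any directed path from i to j (possibly empty when i = j).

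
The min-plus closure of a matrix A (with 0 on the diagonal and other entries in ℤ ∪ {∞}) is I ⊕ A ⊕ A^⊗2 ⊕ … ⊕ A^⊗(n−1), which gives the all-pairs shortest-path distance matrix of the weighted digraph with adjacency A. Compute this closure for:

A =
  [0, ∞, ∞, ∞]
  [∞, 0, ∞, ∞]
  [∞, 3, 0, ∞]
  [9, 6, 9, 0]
Closure =
  [0, ∞, ∞, ∞]
  [∞, 0, ∞, ∞]
  [∞, 3, 0, ∞]
  [9, 6, 9, 0]

This is the Floyd-Warshall all-pairs shortest-path computation. For each intermediate vertex k = 0, 1, …, 3, update dist[i][j] ← min(dist[i][j], dist[i][k] + dist[k][j]). The final matrix gives, for each (i, j), the minimum total weight of any directed path from i to j (possibly empty when i = j).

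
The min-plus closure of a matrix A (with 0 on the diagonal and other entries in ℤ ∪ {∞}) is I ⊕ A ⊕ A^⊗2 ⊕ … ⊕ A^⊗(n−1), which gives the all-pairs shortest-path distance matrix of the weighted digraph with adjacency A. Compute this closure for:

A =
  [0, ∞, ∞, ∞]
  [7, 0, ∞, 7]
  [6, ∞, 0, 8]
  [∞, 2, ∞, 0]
Closure =
  [0, ∞, ∞, ∞]
  [7, 0, ∞, 7]
  [6, 10, 0, 8]
  [9, 2, ∞, 0]

This is the Floyd-Warshall all-pairs shortest-path computation. For each intermediate vertex k = 0, 1, …, 3, update dist[i][j] ← min(dist[i][j], dist[i][k] + dist[k][j]). The final matrix gives, for each (i, j), the minimum total weight of any directed path from i to j (possibly empty when i = j).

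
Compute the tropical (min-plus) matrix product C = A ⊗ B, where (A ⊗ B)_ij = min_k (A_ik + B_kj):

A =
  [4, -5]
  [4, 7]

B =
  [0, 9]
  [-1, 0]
A ⊗ B =
  [-6, -5]
  [4, 7]

Apply the min-plus product entry-by-entry:
  C[0][0] = min over k of (A[0][0] + B[0][0] = 4 + 0 = 4, A[0][1] + B[1][0] = -5 + -1 = -6) = -6 (attained at k = 1)
  C[0][1] = min over k of (A[0][0] + B[0][1] = 4 + 9 = 13, A[0][1] + B[1][1] = -5 + 0 = -5) = -5 (attained at k = 1)
  C[1][0] = min over k of (A[1][0] + B[0][0] = 4 + 0 = 4, A[1][1] + B[1][0] = 7 + -1 = 6) = 4 (attained at k = 0)
  C[1][1] = min over k of (A[1][0] + B[0][1] = 4 + 9 = 13, A[1][1] + B[1][1] = 7 + 0 = 7) = 7 (attained at k = 1)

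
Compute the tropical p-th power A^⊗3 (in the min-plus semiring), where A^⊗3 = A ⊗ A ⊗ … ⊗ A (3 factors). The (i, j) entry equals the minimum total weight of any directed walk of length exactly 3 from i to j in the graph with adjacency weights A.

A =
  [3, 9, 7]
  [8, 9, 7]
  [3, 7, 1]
A^⊗3 =
  [9, 15, 9]
  [11, 15, 9]
  [5, 9, 3]

Each entry (A^⊗3)_ij equals the minimum over all length-3 walks i = v_0 → v_1 → … → v_3 = j of Σ_t A[v_t][v_{t+1}]. For example, for (i, j) = (0, 2) we minimise over 9 possible intermediate vertex sequences; the minimum is 9, attained along the walk 0 → 2 → 2 → 2.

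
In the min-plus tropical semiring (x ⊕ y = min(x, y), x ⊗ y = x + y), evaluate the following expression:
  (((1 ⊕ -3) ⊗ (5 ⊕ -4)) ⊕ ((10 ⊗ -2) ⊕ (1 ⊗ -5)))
(((1 ⊕ -3) ⊗ (5 ⊕ -4)) ⊕ ((10 ⊗ -2) ⊕ (1 ⊗ -5))) = -7

Expand innermost to outermost. Recall ⊕ takes the minimum of its arguments and ⊗ takes their sum. Working out the expression (((1 ⊕ -3) ⊗ (5 ⊕ -4)) ⊕ ((10 ⊗ -2) ⊕ (1 ⊗ -5))) gives -7.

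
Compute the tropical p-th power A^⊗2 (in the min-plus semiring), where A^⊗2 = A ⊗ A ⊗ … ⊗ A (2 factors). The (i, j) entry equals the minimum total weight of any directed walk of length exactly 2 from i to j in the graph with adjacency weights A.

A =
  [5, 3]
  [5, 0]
A^⊗2 =
  [8, 3]
  [5, 0]

Each entry (A^⊗2)_ij equals the minimum over all length-2 walks i = v_0 → v_1 → … → v_2 = j of Σ_t A[v_t][v_{t+1}]. For example, for (i, j) = (0, 1) we minimise over 2 possible intermediate vertex sequences; the minimum is 3, attained along the walk 0 → 1 → 1.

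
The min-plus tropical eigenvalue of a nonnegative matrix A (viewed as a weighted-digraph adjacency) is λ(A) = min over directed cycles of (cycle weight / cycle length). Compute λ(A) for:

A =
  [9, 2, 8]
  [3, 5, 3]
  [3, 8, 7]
λ(A) = 5/2

Enumerate directed cycles and compute their means (weight / length). Sample:
  cycle 0 → 0: weight = 9, length = 1, mean = 9/1 ≈ 9.000
  cycle 1 → 1: weight = 5, length = 1, mean = 5/1 ≈ 5.000
  cycle 2 → 2: weight = 7, length = 1, mean = 7/1 ≈ 7.000
  cycle 0 → 1 → 0: weight = 5, length = 2, mean = 5/2 ≈ 2.500
  cycle 0 → 2 → 0: weight = 11, length = 2, mean = 11/2 ≈ 5.500
  cycle 1 → 0 → 1: weight = 5, length = 2, mean = 5/2 ≈ 2.500
Minimum mean = 2.500, attained e.g. along the cycle 0 → 1 → 0 with weight 5 and length 2. So λ(A) = 5/2 = 5/2.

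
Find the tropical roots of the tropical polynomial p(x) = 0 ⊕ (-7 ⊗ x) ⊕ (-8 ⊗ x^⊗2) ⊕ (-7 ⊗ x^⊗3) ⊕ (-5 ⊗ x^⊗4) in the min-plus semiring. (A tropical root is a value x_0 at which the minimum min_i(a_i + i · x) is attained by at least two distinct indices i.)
Roots: {-2, -1, 1, 7}

Each tropical root is a break point of the lower envelope of the lines y = a_i + i · x (there are 5 lines, with slopes 0, 1, ..., 4). Only the lines that attain the minimum somewhere contribute to roots; other lines are dominated. Here the surviving (envelope) indices are i = 4, i = 3, i = 2, i = 1, i = 0.
Intersections between consecutive envelope lines give the roots: for adjacent envelope indices i < j the intersection is x = (a_i − a_j) / (j − i). Reading off the sorted break points: {-2, -1, 1, 7}.
Verification: at each break x_0, at least two indices attain the minimum of min_i(a_i + i · x_0).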